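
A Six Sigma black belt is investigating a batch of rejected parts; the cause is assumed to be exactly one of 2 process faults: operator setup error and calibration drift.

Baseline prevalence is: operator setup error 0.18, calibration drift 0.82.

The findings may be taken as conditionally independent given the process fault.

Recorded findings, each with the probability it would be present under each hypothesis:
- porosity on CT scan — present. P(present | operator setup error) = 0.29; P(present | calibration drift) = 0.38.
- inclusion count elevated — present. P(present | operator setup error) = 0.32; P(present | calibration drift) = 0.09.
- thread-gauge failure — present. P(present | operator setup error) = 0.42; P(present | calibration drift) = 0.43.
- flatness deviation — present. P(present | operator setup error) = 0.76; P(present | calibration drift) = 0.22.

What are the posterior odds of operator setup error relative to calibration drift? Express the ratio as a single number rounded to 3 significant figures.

Posterior odds equal prior odds times the likelihood ratio; only the two competing hypotheses matter.
  operator setup error: 0.18 × 0.29 × 0.32 × 0.42 × 0.76 = 0.0053319
  calibration drift: 0.82 × 0.38 × 0.09 × 0.43 × 0.22 = 0.002653
Posterior odds = 0.0053319 / 0.002653 ≈ 2.01.

2.01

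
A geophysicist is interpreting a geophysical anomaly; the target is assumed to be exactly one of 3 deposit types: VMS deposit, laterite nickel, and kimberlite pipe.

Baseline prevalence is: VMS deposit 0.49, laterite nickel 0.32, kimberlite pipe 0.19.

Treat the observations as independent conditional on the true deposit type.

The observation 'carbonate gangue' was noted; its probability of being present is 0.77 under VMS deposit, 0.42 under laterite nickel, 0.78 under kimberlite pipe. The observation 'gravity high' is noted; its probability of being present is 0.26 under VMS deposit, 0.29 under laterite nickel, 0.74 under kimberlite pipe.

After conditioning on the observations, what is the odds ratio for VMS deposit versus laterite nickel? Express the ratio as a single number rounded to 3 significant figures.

Posterior odds equal prior odds times the likelihood ratio; only the two competing hypotheses matter.
  VMS deposit: 0.49 × 0.77 × 0.26 = 0.098098
  laterite nickel: 0.32 × 0.42 × 0.29 = 0.038976
Posterior odds = 0.098098 / 0.038976 ≈ 2.52.

2.52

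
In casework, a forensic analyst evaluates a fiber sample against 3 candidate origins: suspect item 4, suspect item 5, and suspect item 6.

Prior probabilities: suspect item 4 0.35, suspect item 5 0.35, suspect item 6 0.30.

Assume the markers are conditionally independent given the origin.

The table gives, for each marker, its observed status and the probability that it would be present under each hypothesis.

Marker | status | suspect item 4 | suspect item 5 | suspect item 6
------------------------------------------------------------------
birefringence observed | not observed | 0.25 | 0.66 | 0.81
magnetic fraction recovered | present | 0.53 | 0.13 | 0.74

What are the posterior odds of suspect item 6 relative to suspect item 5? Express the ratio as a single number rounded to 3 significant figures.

2.73

Unnormalized posterior weight (prior times the marker likelihoods) for each of the two hypotheses (using 1 − P(present | H) for each absent marker):
  suspect item 6: 0.30 × (1 − 0.81) × 0.74 = 0.04218
  suspect item 5: 0.35 × (1 − 0.66) × 0.13 = 0.01547
Odds(suspect item 6 : suspect item 5) = 0.04218 / 0.01547 ≈ 2.73.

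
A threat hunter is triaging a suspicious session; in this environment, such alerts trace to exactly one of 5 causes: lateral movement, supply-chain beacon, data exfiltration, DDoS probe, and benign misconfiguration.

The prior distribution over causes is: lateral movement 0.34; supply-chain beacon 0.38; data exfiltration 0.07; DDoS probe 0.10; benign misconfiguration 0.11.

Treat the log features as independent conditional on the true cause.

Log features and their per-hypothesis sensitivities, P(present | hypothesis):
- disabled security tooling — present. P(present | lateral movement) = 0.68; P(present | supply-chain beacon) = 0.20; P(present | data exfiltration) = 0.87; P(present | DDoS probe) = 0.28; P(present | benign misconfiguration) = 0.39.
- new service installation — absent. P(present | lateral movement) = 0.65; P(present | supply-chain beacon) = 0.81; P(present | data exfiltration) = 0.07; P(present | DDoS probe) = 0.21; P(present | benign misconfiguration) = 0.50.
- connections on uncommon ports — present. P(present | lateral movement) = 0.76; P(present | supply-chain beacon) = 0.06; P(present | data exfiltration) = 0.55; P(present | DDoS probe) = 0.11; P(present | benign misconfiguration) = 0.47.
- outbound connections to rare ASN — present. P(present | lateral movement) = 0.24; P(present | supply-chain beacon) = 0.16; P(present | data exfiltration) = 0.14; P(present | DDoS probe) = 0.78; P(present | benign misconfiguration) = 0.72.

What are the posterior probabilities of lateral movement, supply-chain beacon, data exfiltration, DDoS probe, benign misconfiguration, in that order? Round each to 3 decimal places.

Multiply each prior by the joint likelihood of the log feature pattern (using 1 − P(present | H) for each absent log feature):
  lateral movement: 0.34 × 0.68 × (1 − 0.65) × 0.76 × 0.24 = 0.01476
  supply-chain beacon: 0.38 × 0.20 × (1 − 0.81) × 0.06 × 0.16 = 0.00013862
  data exfiltration: 0.07 × 0.87 × (1 − 0.07) × 0.55 × 0.14 = 0.004361
  DDoS probe: 0.10 × 0.28 × (1 − 0.21) × 0.11 × 0.78 = 0.0018979
  benign misconfiguration: 0.11 × 0.39 × (1 − 0.50) × 0.47 × 0.72 = 0.0072587
The unnormalized weights sum to 0.028416.
P(lateral movement | evidence) = 0.01476 / 0.028416 ≈ 0.519
P(supply-chain beacon | evidence) = 0.00013862 / 0.028416 ≈ 0.005
P(data exfiltration | evidence) = 0.004361 / 0.028416 ≈ 0.153
P(DDoS probe | evidence) = 0.0018979 / 0.028416 ≈ 0.067
P(benign misconfiguration | evidence) = 0.0072587 / 0.028416 ≈ 0.255

0.519, 0.005, 0.153, 0.067, 0.255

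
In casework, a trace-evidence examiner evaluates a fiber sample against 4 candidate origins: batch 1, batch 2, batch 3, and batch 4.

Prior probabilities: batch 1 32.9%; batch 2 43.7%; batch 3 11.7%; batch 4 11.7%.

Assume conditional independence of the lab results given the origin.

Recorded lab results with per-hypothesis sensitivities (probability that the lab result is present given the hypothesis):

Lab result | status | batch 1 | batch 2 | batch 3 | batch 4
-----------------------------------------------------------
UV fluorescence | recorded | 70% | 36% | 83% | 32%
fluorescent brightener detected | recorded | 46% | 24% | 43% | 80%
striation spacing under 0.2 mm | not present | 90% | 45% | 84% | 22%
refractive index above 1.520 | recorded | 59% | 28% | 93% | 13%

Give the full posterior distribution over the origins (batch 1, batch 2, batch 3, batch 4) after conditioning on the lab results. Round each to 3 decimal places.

By Bayes' rule with conditional independence, the unnormalized weight for each hypothesis is prior × ∏ likelihoods (using 1 − P(present | H) for each absent lab result):
  batch 1: 0.329 × 0.70 × 0.46 × (1 − 0.90) × 0.59 = 0.0062503
  batch 2: 0.437 × 0.36 × 0.24 × (1 − 0.45) × 0.28 = 0.0058145
  batch 3: 0.117 × 0.83 × 0.43 × (1 − 0.84) × 0.93 = 0.0062135
  batch 4: 0.117 × 0.32 × 0.80 × (1 − 0.22) × 0.13 = 0.0030371
Marginal likelihood of the evidence = 0.021316.
P(batch 1 | evidence) = 0.0062503 / 0.021316 ≈ 0.293
P(batch 2 | evidence) = 0.0058145 / 0.021316 ≈ 0.273
P(batch 3 | evidence) = 0.0062135 / 0.021316 ≈ 0.292
P(batch 4 | evidence) = 0.0030371 / 0.021316 ≈ 0.142

0.293, 0.273, 0.292, 0.142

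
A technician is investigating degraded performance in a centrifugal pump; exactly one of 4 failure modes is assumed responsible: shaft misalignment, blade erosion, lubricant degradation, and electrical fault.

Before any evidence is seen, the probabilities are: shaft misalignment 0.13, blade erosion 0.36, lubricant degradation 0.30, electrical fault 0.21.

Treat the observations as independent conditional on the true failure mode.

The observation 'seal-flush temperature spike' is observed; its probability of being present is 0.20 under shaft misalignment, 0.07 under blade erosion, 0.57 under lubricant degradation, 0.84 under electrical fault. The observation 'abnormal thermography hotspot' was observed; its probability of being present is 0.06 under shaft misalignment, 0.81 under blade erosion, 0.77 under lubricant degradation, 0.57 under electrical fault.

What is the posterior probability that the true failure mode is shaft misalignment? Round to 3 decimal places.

0.006

For each hypothesis, the unnormalized posterior weight is prior × product of the observation likelihoods:
  shaft misalignment: 0.13 × 0.20 × 0.06 = 0.00156
  blade erosion: 0.36 × 0.07 × 0.81 = 0.020412
  lubricant degradation: 0.30 × 0.57 × 0.77 = 0.13167
  electrical fault: 0.21 × 0.84 × 0.57 = 0.10055
The unnormalized weights sum to 0.25419.
P(shaft misalignment | evidence) = 0.00156 / 0.25419 ≈ 0.006.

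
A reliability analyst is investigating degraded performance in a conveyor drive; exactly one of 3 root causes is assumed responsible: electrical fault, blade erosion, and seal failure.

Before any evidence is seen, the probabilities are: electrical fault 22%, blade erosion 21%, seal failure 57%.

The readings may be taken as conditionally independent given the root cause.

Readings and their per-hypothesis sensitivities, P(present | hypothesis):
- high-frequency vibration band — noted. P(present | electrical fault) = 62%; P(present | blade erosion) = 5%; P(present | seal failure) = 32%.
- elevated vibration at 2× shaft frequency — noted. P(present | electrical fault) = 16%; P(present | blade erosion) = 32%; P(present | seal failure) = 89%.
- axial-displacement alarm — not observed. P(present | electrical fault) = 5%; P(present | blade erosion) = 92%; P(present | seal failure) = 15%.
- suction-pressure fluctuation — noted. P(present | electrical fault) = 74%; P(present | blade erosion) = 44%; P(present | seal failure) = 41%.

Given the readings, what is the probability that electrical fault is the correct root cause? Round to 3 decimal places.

0.213

By Bayes' rule with conditional independence, the unnormalized weight for each hypothesis is prior × ∏ likelihoods (using 1 − P(present | H) for each absent reading):
  electrical fault: 0.22 × 0.62 × 0.16 × (1 − 0.05) × 0.74 = 0.015342
  blade erosion: 0.21 × 0.05 × 0.32 × (1 − 0.92) × 0.44 = 0.00011827
  seal failure: 0.57 × 0.32 × 0.89 × (1 − 0.15) × 0.41 = 0.056574
Marginal likelihood of the evidence = 0.072035.
P(electrical fault | evidence) = 0.015342 / 0.072035 ≈ 0.213.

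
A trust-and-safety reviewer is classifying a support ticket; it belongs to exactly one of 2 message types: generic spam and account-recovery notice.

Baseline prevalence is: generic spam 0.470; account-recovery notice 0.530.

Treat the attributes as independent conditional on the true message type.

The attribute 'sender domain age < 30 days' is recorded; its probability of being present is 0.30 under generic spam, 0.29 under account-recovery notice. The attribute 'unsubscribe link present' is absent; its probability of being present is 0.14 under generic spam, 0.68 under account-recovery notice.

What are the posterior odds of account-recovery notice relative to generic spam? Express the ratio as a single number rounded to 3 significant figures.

Unnormalized posterior weight (prior times the attribute likelihoods) for each of the two hypotheses (using 1 − P(present | H) for each absent attribute):
  account-recovery notice: 0.530 × 0.29 × (1 − 0.68) = 0.049184
  generic spam: 0.470 × 0.30 × (1 − 0.14) = 0.12126
Posterior odds = 0.049184 / 0.12126 ≈ 0.406.

0.406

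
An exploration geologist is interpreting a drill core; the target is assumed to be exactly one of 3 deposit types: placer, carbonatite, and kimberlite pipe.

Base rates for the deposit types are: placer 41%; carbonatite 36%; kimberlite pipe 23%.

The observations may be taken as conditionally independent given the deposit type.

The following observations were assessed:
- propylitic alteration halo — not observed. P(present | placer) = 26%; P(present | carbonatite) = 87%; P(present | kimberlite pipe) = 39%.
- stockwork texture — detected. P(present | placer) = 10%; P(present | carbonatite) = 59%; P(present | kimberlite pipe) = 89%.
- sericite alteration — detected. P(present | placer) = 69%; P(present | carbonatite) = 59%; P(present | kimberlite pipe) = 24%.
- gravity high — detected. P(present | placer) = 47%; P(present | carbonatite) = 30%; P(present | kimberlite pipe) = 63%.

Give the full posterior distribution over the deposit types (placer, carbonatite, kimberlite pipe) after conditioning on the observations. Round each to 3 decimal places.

For each hypothesis, the unnormalized posterior weight is prior × product of the observation likelihoods (using 1 − P(present | H) for each absent observation):
  placer: 0.41 × (1 − 0.26) × 0.10 × 0.69 × 0.47 = 0.0098393
  carbonatite: 0.36 × (1 − 0.87) × 0.59 × 0.59 × 0.30 = 0.0048873
  kimberlite pipe: 0.23 × (1 − 0.39) × 0.89 × 0.24 × 0.63 = 0.01888
The unnormalized weights sum to 0.033606.
P(placer | evidence) = 0.0098393 / 0.033606 ≈ 0.293
P(carbonatite | evidence) = 0.0048873 / 0.033606 ≈ 0.145
P(kimberlite pipe | evidence) = 0.01888 / 0.033606 ≈ 0.562

0.293, 0.145, 0.562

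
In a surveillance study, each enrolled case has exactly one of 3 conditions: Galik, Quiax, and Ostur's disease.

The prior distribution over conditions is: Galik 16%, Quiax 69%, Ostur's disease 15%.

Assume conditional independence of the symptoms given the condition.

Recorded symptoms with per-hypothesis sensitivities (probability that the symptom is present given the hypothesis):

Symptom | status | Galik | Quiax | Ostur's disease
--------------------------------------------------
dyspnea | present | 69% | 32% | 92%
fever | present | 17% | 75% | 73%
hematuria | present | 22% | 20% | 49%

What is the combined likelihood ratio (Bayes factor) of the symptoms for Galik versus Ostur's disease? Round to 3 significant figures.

0.0784

Take the product of per-symptom likelihoods under each hypothesis, then divide.
  Galik: 0.69 × 0.17 × 0.22 = 0.025806
  Ostur's disease: 0.92 × 0.73 × 0.49 = 0.32908
Bayes factor = 0.025806 / 0.32908 ≈ 0.0784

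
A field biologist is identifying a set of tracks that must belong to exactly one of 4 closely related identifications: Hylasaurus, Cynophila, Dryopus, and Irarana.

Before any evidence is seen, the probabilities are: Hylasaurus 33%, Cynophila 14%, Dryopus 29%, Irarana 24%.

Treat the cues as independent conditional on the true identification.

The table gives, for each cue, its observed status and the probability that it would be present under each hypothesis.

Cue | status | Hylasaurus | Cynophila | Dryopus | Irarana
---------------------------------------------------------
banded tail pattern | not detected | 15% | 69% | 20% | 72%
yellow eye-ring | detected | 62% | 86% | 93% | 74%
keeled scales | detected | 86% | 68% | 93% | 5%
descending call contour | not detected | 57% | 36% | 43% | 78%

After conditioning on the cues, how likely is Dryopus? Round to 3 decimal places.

0.585

For each hypothesis, the unnormalized posterior weight is prior × product of the cue likelihoods (using 1 − P(present | H) for each absent cue):
  Hylasaurus: 0.33 × (1 − 0.15) × 0.62 × 0.86 × (1 − 0.57) = 0.064312
  Cynophila: 0.14 × (1 − 0.69) × 0.86 × 0.68 × (1 − 0.36) = 0.016243
  Dryopus: 0.29 × (1 − 0.20) × 0.93 × 0.93 × (1 − 0.43) = 0.11437
  Irarana: 0.24 × (1 − 0.72) × 0.74 × 0.05 × (1 − 0.78) = 0.00054701
Normalizing constant Z = 0.064312 + 0.016243 + 0.11437 + 0.00054701 = 0.19548.
P(Dryopus | evidence) = 0.11437 / 0.19548 ≈ 0.585.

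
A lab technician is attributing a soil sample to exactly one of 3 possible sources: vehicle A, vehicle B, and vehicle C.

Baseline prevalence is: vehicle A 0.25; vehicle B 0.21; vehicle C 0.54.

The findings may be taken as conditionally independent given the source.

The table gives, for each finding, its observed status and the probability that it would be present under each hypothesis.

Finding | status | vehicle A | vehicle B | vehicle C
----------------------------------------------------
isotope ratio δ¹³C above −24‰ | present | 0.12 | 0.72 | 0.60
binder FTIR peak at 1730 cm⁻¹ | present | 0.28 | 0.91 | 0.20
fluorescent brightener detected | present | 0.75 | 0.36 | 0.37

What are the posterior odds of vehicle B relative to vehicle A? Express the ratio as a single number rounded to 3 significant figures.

Unnormalized posterior weight (prior times the finding likelihoods) for each of the two hypotheses:
  vehicle B: 0.21 × 0.72 × 0.91 × 0.36 = 0.049533
  vehicle A: 0.25 × 0.12 × 0.28 × 0.75 = 0.0063
Odds(vehicle B : vehicle A) = 0.049533 / 0.0063 ≈ 7.86.

7.86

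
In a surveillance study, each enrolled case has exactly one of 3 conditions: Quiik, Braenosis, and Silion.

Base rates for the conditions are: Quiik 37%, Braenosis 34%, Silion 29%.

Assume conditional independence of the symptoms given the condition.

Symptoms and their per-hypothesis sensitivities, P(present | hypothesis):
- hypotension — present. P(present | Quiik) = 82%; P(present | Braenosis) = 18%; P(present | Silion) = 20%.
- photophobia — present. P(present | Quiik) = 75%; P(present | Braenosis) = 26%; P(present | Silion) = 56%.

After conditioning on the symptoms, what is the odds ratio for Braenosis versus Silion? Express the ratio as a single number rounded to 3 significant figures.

The normalizing constant cancels in an odds ratio, so compute prior × likelihood for the two hypotheses only:
  Braenosis: 0.34 × 0.18 × 0.26 = 0.015912
  Silion: 0.29 × 0.20 × 0.56 = 0.03248
Odds(Braenosis : Silion) = 0.015912 / 0.03248 ≈ 0.490.

0.490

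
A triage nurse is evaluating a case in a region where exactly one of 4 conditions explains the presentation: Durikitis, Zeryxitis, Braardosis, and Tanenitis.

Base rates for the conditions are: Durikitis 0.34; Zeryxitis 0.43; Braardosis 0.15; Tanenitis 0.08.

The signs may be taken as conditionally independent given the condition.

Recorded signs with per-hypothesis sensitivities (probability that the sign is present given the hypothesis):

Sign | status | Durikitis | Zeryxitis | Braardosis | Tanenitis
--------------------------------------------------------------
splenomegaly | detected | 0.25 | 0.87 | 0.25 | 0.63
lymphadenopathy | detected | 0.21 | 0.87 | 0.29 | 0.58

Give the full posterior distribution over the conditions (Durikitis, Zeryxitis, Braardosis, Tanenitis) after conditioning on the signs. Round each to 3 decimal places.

Multiply each prior by the joint likelihood of the sign pattern:
  Durikitis: 0.34 × 0.25 × 0.21 = 0.01785
  Zeryxitis: 0.43 × 0.87 × 0.87 = 0.32547
  Braardosis: 0.15 × 0.25 × 0.29 = 0.010875
  Tanenitis: 0.08 × 0.63 × 0.58 = 0.029232
Marginal likelihood of the evidence = 0.38342.
P(Durikitis | evidence) = 0.01785 / 0.38342 ≈ 0.047
P(Zeryxitis | evidence) = 0.32547 / 0.38342 ≈ 0.849
P(Braardosis | evidence) = 0.010875 / 0.38342 ≈ 0.028
P(Tanenitis | evidence) = 0.029232 / 0.38342 ≈ 0.076

0.047, 0.849, 0.028, 0.076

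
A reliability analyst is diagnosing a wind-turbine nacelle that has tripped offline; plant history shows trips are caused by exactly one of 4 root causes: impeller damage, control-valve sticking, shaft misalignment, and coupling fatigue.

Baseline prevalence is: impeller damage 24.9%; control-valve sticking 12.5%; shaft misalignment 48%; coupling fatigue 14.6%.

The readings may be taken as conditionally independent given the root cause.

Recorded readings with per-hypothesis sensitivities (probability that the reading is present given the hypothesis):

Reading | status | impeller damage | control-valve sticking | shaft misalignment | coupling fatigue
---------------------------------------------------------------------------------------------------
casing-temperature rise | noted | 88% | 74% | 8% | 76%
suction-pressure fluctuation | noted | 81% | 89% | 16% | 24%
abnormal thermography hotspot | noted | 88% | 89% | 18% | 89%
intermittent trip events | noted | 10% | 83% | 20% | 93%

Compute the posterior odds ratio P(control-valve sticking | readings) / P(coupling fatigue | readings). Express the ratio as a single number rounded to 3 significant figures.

Unnormalized posterior weight (prior times the reading likelihoods) for each of the two hypotheses:
  control-valve sticking: 0.125 × 0.74 × 0.89 × 0.89 × 0.83 = 0.060813
  coupling fatigue: 0.146 × 0.76 × 0.24 × 0.89 × 0.93 = 0.022042
Odds(control-valve sticking : coupling fatigue) = 0.060813 / 0.022042 ≈ 2.76.

2.76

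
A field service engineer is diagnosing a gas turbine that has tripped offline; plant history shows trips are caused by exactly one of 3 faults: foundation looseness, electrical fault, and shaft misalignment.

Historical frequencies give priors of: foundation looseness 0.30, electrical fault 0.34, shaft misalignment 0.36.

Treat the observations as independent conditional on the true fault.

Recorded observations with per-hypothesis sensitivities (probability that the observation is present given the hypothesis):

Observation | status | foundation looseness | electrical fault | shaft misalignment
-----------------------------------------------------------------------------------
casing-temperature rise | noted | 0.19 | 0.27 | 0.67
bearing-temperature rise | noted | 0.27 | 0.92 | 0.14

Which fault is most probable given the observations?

electrical fault

By Bayes' rule with conditional independence, the unnormalized weight for each hypothesis is prior × ∏ likelihoods:
  foundation looseness: 0.30 × 0.19 × 0.27 = 0.01539
  electrical fault: 0.34 × 0.27 × 0.92 = 0.084456
  shaft misalignment: 0.36 × 0.67 × 0.14 = 0.033768
Marginal likelihood of the evidence = 0.13361.
P(foundation looseness | evidence) ≈ 0.01539 / 0.13361 ≈ 0.115
P(electrical fault | evidence) ≈ 0.084456 / 0.13361 ≈ 0.632
P(shaft misalignment | evidence) ≈ 0.033768 / 0.13361 ≈ 0.253
The largest is 0.632, so electrical fault is most probable.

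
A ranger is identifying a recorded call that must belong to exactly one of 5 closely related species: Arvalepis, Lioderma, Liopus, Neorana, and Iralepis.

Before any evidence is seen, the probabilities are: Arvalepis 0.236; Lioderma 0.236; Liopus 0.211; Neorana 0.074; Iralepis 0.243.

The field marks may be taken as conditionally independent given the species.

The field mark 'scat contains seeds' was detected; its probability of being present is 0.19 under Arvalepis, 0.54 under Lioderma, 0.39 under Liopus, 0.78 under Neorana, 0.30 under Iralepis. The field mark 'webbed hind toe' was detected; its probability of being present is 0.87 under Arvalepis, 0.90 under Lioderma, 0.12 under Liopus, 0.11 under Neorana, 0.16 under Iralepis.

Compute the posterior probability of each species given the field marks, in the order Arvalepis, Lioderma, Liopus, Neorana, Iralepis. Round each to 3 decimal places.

Multiply each prior by the joint likelihood of the field mark pattern:
  Arvalepis: 0.236 × 0.19 × 0.87 = 0.039011
  Lioderma: 0.236 × 0.54 × 0.90 = 0.1147
  Liopus: 0.211 × 0.39 × 0.12 = 0.0098748
  Neorana: 0.074 × 0.78 × 0.11 = 0.0063492
  Iralepis: 0.243 × 0.30 × 0.16 = 0.011664
Normalizing constant Z = 0.039011 + 0.1147 + 0.0098748 + 0.0063492 + 0.011664 = 0.18159.
P(Arvalepis | evidence) = 0.039011 / 0.18159 ≈ 0.215
P(Lioderma | evidence) = 0.1147 / 0.18159 ≈ 0.632
P(Liopus | evidence) = 0.0098748 / 0.18159 ≈ 0.054
P(Neorana | evidence) = 0.0063492 / 0.18159 ≈ 0.035
P(Iralepis | evidence) = 0.011664 / 0.18159 ≈ 0.064

0.215, 0.632, 0.054, 0.035, 0.064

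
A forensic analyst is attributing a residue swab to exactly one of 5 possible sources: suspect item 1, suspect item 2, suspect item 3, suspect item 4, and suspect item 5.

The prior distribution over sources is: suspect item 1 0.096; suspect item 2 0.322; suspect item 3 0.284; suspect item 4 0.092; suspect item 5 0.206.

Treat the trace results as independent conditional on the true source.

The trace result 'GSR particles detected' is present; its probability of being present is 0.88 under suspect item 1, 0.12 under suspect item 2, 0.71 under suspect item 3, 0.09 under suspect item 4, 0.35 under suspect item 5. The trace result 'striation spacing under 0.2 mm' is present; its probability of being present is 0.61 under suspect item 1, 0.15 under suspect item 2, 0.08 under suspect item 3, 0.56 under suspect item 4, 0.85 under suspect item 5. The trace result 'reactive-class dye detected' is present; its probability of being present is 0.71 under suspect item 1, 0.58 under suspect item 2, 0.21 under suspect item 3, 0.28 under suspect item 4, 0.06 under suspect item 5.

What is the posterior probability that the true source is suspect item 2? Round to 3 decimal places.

By Bayes' rule with conditional independence, the unnormalized weight for each hypothesis is prior × ∏ likelihoods:
  suspect item 1: 0.096 × 0.88 × 0.61 × 0.71 = 0.036588
  suspect item 2: 0.322 × 0.12 × 0.15 × 0.58 = 0.0033617
  suspect item 3: 0.284 × 0.71 × 0.08 × 0.21 = 0.0033876
  suspect item 4: 0.092 × 0.09 × 0.56 × 0.28 = 0.0012983
  suspect item 5: 0.206 × 0.35 × 0.85 × 0.06 = 0.0036771
Marginal likelihood of the evidence = 0.048313.
P(suspect item 2 | evidence) = 0.0033617 / 0.048313 ≈ 0.070.

0.070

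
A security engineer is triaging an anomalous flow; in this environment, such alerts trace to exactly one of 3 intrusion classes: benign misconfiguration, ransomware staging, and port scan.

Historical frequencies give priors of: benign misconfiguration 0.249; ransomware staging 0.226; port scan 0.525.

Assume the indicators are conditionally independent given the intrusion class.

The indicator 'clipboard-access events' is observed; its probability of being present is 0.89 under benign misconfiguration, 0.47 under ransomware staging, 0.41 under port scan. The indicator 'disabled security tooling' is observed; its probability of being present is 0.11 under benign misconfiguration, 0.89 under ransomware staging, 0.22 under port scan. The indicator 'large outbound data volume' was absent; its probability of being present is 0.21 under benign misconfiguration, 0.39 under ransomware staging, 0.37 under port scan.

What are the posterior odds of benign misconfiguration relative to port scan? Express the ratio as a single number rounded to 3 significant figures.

Unnormalized posterior weight (prior times the indicator likelihoods) for each of the two hypotheses (using 1 − P(present | H) for each absent indicator):
  benign misconfiguration: 0.249 × 0.89 × 0.11 × (1 − 0.21) = 0.019258
  port scan: 0.525 × 0.41 × 0.22 × (1 − 0.37) = 0.029834
Odds(benign misconfiguration : port scan) = 0.019258 / 0.029834 ≈ 0.646.

0.646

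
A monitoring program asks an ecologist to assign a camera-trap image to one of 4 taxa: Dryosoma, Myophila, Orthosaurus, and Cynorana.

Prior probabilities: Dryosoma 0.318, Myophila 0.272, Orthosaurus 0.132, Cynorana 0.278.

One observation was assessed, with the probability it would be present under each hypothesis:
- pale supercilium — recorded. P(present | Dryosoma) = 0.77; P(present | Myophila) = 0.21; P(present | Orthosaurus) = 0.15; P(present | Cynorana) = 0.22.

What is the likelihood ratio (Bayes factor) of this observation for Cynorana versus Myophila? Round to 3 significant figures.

The Bayes factor is the ratio of the two likelihoods.
  Cynorana: 0.22
  Myophila: 0.21
Bayes factor = 0.22 / 0.21 ≈ 1.05

1.05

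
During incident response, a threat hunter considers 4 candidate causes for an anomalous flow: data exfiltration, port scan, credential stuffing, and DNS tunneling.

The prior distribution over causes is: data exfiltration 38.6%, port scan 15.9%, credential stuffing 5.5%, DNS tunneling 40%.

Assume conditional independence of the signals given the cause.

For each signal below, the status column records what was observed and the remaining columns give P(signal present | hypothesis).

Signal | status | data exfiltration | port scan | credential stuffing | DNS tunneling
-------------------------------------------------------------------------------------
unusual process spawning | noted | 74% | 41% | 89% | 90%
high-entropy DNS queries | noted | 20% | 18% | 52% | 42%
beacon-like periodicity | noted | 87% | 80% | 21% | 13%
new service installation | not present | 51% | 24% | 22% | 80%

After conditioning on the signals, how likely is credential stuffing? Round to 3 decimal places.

Multiply each prior by the joint likelihood of the signal pattern (using 1 − P(present | H) for each absent signal):
  data exfiltration: 0.386 × 0.74 × 0.20 × 0.87 × (1 − 0.51) = 0.024354
  port scan: 0.159 × 0.41 × 0.18 × 0.80 × (1 − 0.24) = 0.0071344
  credential stuffing: 0.055 × 0.89 × 0.52 × 0.21 × (1 − 0.22) = 0.0041694
  DNS tunneling: 0.400 × 0.90 × 0.42 × 0.13 × (1 − 0.80) = 0.0039312
Marginal likelihood of the evidence = 0.039589.
P(credential stuffing | evidence) = 0.0041694 / 0.039589 ≈ 0.105.

0.105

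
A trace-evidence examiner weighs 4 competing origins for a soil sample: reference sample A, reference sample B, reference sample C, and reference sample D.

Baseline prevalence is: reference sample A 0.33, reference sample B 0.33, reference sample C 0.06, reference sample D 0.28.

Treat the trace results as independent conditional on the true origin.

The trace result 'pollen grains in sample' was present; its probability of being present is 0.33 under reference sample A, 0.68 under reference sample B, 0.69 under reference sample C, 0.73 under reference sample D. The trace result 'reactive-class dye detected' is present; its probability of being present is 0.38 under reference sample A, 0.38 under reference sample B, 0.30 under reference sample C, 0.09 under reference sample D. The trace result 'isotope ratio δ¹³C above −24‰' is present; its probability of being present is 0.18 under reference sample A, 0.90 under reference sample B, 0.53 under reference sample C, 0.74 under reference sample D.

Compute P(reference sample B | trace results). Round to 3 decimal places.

Multiply each prior by the joint likelihood of the trace result pattern:
  reference sample A: 0.33 × 0.33 × 0.38 × 0.18 = 0.0074488
  reference sample B: 0.33 × 0.68 × 0.38 × 0.90 = 0.076745
  reference sample C: 0.06 × 0.69 × 0.30 × 0.53 = 0.0065826
  reference sample D: 0.28 × 0.73 × 0.09 × 0.74 = 0.013613
Marginal likelihood of the evidence = 0.10439.
P(reference sample B | evidence) = 0.076745 / 0.10439 ≈ 0.735.

0.735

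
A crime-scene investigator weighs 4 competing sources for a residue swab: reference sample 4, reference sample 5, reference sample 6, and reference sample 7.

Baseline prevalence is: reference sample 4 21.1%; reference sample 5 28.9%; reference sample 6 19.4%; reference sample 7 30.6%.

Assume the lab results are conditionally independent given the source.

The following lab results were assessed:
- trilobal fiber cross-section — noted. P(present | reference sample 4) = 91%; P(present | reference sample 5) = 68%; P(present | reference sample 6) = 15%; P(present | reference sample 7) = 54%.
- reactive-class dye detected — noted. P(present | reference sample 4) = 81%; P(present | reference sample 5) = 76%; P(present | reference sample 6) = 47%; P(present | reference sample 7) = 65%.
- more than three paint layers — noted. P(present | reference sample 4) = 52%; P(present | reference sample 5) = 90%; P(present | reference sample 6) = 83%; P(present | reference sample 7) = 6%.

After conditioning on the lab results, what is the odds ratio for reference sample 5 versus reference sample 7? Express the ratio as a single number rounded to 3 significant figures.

20.9

Unnormalized posterior weight (prior times the lab result likelihoods) for each of the two hypotheses:
  reference sample 5: 0.289 × 0.68 × 0.76 × 0.90 = 0.13442
  reference sample 7: 0.306 × 0.54 × 0.65 × 0.06 = 0.0064444
Posterior odds = 0.13442 / 0.0064444 ≈ 20.9.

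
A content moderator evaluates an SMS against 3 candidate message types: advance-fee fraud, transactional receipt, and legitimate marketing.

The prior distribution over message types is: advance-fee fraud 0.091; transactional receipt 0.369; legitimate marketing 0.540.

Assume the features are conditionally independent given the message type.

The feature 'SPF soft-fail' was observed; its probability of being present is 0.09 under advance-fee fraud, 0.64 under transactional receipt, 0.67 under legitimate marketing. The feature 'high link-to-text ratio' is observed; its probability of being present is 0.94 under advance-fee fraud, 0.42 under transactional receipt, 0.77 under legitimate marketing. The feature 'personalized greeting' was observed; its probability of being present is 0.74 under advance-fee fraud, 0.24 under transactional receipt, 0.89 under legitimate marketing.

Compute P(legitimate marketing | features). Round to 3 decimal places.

0.894

By Bayes' rule with conditional independence, the unnormalized weight for each hypothesis is prior × ∏ likelihoods:
  advance-fee fraud: 0.091 × 0.09 × 0.94 × 0.74 = 0.005697
  transactional receipt: 0.369 × 0.64 × 0.42 × 0.24 = 0.023805
  legitimate marketing: 0.540 × 0.67 × 0.77 × 0.89 = 0.24794
The unnormalized weights sum to 0.27744.
P(legitimate marketing | evidence) = 0.24794 / 0.27744 ≈ 0.894.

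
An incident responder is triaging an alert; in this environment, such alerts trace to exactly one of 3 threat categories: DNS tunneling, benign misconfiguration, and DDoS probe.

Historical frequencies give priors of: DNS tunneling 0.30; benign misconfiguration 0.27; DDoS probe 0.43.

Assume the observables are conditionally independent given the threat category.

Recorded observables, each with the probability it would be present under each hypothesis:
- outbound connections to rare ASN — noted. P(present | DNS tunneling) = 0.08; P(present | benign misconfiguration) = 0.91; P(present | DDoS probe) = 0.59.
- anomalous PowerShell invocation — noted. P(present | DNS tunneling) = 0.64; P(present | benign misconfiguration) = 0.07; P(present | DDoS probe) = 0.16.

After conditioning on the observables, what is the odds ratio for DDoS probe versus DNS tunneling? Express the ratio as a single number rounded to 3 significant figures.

Unnormalized posterior weight (prior times the observable likelihoods) for each of the two hypotheses:
  DDoS probe: 0.43 × 0.59 × 0.16 = 0.040592
  DNS tunneling: 0.30 × 0.08 × 0.64 = 0.01536
Posterior odds = 0.040592 / 0.01536 ≈ 2.64.

2.64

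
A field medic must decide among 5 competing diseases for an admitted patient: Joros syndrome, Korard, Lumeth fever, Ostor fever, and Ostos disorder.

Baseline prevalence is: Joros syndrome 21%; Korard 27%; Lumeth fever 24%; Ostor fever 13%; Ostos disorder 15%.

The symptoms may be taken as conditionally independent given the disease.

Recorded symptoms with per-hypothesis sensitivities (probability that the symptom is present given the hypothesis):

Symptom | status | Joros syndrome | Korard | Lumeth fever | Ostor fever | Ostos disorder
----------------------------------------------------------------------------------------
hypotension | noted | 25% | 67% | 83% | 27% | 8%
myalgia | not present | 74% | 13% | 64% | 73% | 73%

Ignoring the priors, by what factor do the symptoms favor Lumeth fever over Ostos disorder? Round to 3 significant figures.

The Bayes factor is the ratio of the joint likelihoods of the symptom pattern under the two hypotheses (using 1 − P(present | H) for each absent symptom).
  Lumeth fever: 0.83 × (1 − 0.64) = 0.2988
  Ostos disorder: 0.08 × (1 − 0.73) = 0.0216
Bayes factor = 0.2988 / 0.0216 ≈ 13.8

13.8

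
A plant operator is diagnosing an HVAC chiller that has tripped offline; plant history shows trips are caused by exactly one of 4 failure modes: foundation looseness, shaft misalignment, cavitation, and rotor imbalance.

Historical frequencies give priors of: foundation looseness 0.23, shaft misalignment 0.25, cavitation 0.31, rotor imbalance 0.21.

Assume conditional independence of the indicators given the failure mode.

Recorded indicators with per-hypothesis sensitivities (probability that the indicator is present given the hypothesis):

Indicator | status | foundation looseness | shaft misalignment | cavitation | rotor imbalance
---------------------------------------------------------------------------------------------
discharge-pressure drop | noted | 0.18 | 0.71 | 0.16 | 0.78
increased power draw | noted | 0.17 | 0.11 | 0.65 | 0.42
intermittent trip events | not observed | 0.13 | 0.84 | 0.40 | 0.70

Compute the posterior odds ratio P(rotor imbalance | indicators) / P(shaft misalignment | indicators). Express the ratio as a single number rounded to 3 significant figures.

6.61

Unnormalized posterior weight (prior times the indicator likelihoods) for each of the two hypotheses (using 1 − P(present | H) for each absent indicator):
  rotor imbalance: 0.21 × 0.78 × 0.42 × (1 − 0.70) = 0.020639
  shaft misalignment: 0.25 × 0.71 × 0.11 × (1 − 0.84) = 0.003124
Odds(rotor imbalance : shaft misalignment) = 0.020639 / 0.003124 ≈ 6.61.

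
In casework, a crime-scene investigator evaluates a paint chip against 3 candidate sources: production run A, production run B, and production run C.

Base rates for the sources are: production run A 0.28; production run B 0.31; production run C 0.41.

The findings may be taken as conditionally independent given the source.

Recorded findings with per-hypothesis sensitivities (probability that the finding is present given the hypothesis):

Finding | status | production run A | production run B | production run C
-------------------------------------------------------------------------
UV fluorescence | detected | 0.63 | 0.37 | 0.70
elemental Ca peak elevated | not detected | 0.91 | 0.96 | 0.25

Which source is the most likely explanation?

For each hypothesis, the unnormalized posterior weight is prior × product of the finding likelihoods (using 1 − P(present | H) for each absent finding):
  production run A: 0.28 × 0.63 × (1 − 0.91) = 0.015876
  production run B: 0.31 × 0.37 × (1 − 0.96) = 0.004588
  production run C: 0.41 × 0.70 × (1 − 0.25) = 0.21525
The unnormalized weights sum to 0.23571.
P(production run A | evidence) ≈ 0.015876 / 0.23571 ≈ 0.067
P(production run B | evidence) ≈ 0.004588 / 0.23571 ≈ 0.019
P(production run C | evidence) ≈ 0.21525 / 0.23571 ≈ 0.913
The largest is 0.913, so production run C is most probable.

production run C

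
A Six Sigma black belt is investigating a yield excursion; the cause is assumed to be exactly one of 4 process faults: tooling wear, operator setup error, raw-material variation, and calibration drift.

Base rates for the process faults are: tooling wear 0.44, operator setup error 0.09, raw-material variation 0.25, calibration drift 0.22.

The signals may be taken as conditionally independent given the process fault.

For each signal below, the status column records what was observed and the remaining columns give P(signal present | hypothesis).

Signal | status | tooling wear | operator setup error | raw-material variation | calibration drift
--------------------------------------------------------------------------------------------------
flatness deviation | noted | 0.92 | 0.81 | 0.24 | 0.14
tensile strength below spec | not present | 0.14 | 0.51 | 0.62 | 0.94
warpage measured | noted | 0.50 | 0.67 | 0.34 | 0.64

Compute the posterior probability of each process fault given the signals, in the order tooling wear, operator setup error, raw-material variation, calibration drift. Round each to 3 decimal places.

0.841, 0.116, 0.037, 0.006

For each hypothesis, the unnormalized posterior weight is prior × product of the signal likelihoods (using 1 − P(present | H) for each absent signal):
  tooling wear: 0.44 × 0.92 × (1 − 0.14) × 0.50 = 0.17406
  operator setup error: 0.09 × 0.81 × (1 − 0.51) × 0.67 = 0.023933
  raw-material variation: 0.25 × 0.24 × (1 − 0.62) × 0.34 = 0.007752
  calibration drift: 0.22 × 0.14 × (1 − 0.94) × 0.64 = 0.0011827
Normalizing constant Z = 0.17406 + 0.023933 + 0.007752 + 0.0011827 = 0.20693.
P(tooling wear | evidence) = 0.17406 / 0.20693 ≈ 0.841
P(operator setup error | evidence) = 0.023933 / 0.20693 ≈ 0.116
P(raw-material variation | evidence) = 0.007752 / 0.20693 ≈ 0.037
P(calibration drift | evidence) = 0.0011827 / 0.20693 ≈ 0.006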